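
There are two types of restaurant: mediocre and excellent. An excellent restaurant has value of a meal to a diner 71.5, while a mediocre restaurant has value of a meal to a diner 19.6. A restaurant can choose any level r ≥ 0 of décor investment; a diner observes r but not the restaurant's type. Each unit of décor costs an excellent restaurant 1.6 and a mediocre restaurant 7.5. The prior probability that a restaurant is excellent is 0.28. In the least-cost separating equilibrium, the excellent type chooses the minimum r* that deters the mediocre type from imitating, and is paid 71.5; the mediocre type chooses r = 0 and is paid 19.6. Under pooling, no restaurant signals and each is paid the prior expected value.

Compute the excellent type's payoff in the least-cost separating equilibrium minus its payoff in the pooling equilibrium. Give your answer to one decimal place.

Least-cost separating signal: r* solves 19.6 = 71.5 − 7.5·r*, so r* = (71.5 − 19.6)/7.5 = 6.92.
Excellent type's separating payoff: 71.5 − 1.6 × r* = 71.5 − 1.6 × (71.5 − 19.6)/7.5 = 71.5 − 83.04/7.5 = 60.428.
Pooling payoff: 0.28 × 71.5 + 0.72 × 19.6 = 34.132.
Difference: 60.428 − 34.132 = 26.296, i.e. 26.3 to one decimal place.
The excellent type prefers to separate.

26.3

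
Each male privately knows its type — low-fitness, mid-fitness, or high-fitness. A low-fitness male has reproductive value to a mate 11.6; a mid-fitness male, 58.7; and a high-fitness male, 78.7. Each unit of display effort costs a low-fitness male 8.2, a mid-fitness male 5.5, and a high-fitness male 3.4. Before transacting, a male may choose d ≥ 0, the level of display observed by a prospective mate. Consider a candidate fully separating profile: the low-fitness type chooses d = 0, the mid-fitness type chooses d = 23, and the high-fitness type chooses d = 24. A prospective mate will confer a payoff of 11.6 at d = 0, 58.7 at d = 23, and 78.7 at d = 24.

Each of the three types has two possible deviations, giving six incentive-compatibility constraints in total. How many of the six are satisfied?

Low-fitness (own payoff 11.6): to d=23 gives 58.7 − 8.2×23 = -129.9 → no gain ✓; to d=24 gives 78.7 − 8.2×24 = -118.1 → no gain ✓.
Mid-fitness (own payoff 58.7 − 5.5×23 = -67.8): to d=0 gives 11.6 → profitable ✗; to d=24 gives 78.7 − 5.5×24 = -53.3 → profitable ✗.
High-fitness (own payoff 78.7 − 3.4×24 = -2.9): to d=0 gives 11.6 → profitable ✗; to d=23 gives 58.7 − 3.4×23 = -19.5 → no gain ✓.
3 of the 6 constraints hold; not an equilibrium.

3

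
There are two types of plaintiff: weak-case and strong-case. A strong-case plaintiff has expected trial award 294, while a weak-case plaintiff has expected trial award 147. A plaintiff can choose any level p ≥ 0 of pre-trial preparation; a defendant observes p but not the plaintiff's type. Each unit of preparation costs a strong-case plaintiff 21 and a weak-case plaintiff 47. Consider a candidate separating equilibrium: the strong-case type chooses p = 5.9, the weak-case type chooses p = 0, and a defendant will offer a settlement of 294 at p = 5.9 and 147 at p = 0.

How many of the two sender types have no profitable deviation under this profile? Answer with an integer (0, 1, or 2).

Strong-case type: signal → 294 − 21 × 5.9 = 170.1; deviate to 0 → 147. IC holds (170.1 ≥ 147).
Weak-case type: stay at 0 → 147; mimic → 294 − 47 × 5.9 = 16.7. IC holds (147 ≥ 16.7).
2 of 2 constraints hold, so this is a separating equilibrium.

2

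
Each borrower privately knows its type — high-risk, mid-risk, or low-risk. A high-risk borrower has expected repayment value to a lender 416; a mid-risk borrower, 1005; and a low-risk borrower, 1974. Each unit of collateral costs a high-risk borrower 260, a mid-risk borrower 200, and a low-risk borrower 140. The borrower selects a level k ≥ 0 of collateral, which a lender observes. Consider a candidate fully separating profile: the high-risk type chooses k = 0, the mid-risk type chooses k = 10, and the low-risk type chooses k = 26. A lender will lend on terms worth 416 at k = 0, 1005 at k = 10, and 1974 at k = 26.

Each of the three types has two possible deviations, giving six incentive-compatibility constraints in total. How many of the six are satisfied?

3

Mid-risk (own payoff 1005 − 200×10 = -995): to k=0 gives 416 → profitable ✗; to k=26 gives 1974 − 200×26 = -3226 → no gain ✓.
Low-risk (own payoff 1974 − 140×26 = -1666): to k=0 gives 416 → profitable ✗; to k=10 gives 1005 − 140×10 = -395 → profitable ✗.
High-risk (own payoff 416): to k=10 gives 1005 − 260×10 = -1595 → no gain ✓; to k=26 gives 1974 − 260×26 = -4786 → no gain ✓.
3 of the 6 constraints hold; not an equilibrium.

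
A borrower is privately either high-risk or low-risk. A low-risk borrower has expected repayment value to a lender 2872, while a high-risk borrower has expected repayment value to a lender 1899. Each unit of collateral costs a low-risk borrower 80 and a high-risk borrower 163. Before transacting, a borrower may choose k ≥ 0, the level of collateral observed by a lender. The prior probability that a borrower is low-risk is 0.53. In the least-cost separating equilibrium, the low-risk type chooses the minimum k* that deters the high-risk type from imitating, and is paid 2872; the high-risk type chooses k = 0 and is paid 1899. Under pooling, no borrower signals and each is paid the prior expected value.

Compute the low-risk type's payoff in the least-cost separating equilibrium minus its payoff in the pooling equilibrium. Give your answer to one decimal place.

-20.2

Least-cost separating signal: k* solves 1899 = 2872 − 163·k*, so k* = (2872 − 1899)/163 ≈ 5.9693.
Low-risk type's separating payoff: 2872 − 80 × k* = 2872 − 80 × (2872 − 1899)/163 = 2872 − 77840/163 ≈ 2394.454.
Pooling payoff: 0.53 × 2872 + 0.47 × 1899 = 2414.69.
Difference: 2394.454 − 2414.69 = -20.236, i.e. -20.2 to one decimal place.
The low-risk type would prefer the pooling outcome.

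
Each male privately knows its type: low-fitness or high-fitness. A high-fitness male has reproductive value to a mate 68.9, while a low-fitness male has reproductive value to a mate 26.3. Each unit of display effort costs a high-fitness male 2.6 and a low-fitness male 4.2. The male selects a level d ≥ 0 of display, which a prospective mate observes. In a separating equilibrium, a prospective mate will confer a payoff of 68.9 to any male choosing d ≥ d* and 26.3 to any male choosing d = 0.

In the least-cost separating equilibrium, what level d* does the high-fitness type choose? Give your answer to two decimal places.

A low-fitness male choosing d = 0 receives 26.3.
Imitating at d* instead would pay 68.9 at cost 4.2·d*, netting 68.9 − 4.2·d*.
Indifference: 26.3 = 68.9 − 4.2·d*, so d* = (68.9 − 26.3) / 4.2 ≈ 10.14.
At d* the low-fitness type's incentive constraint just binds; the high-fitness type strictly prefers d* since its per-unit cost is lower.

10.14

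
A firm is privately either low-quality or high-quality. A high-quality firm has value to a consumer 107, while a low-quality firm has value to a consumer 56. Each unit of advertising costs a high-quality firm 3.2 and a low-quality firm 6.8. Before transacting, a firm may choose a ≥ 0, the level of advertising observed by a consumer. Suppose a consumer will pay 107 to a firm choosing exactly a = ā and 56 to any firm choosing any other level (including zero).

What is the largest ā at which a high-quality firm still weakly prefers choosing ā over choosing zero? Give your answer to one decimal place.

Choosing ā yields the high-quality type 107 − 3.2·ā; choosing zero yields 56.
The high-quality type is indifferent at 107 − 3.2·ā = 56, i.e. ā = (107 − 56) / 3.2 ≈ 15.9.
For any ā above 15.9 the high-quality type would rather pool at zero, so separation collapses.

15.9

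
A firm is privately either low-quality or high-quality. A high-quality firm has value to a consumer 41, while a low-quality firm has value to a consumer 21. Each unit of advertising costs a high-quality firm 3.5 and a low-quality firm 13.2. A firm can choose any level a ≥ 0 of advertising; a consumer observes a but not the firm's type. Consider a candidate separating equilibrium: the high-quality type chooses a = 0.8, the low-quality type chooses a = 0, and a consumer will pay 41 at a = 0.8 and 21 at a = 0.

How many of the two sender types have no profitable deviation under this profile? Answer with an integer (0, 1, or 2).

Low-quality type: stay at 0 → 21; mimic → 41 − 13.2 × 0.8 = 30.44. IC fails (21 < 30.44).
High-quality type: signal → 41 − 3.5 × 0.8 = 38.2; deviate to 0 → 21. IC holds (38.2 ≥ 21).
1 of 2 constraints hold, so this profile is not an equilibrium.

1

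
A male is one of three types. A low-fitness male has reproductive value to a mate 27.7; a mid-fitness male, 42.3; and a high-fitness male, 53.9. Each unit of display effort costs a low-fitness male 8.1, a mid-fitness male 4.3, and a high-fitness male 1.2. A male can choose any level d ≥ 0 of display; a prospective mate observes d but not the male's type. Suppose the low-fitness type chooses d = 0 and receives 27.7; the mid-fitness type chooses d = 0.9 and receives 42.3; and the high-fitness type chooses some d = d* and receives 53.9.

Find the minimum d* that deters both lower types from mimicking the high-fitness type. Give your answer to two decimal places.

Low-fitness type (on-path payoff 27.7) won't mimic when 27.7 ≥ 53.9 − 8.1·d*, i.e. d* ≥ 3.23.
Mid-fitness type (on-path payoff 42.3 − 4.3×0.9 = 38.43) won't mimic when 38.43 ≥ 53.9 − 4.3·d*, i.e. d* ≥ 3.60.
Both must hold, so d* = max(3.23, 3.60) = 3.60. The mid-fitness type's constraint binds.

3.60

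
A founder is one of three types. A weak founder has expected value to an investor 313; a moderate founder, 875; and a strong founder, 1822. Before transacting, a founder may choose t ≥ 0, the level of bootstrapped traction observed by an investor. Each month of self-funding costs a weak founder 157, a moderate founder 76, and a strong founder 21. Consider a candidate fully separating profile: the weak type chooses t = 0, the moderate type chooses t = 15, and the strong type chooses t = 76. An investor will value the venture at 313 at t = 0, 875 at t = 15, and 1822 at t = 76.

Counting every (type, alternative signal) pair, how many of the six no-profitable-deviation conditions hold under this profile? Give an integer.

3

Weak (own payoff 313): to t=15 gives 875 − 157×15 = -1480 → no gain ✓; to t=76 gives 1822 − 157×76 = -10110 → no gain ✓.
Moderate (own payoff 875 − 76×15 = -265): to t=0 gives 313 → profitable ✗; to t=76 gives 1822 − 76×76 = -3954 → no gain ✓.
Strong (own payoff 1822 − 21×76 = 226): to t=0 gives 313 → profitable ✗; to t=15 gives 875 − 21×15 = 560 → profitable ✗.
3 of the 6 constraints hold; not an equilibrium.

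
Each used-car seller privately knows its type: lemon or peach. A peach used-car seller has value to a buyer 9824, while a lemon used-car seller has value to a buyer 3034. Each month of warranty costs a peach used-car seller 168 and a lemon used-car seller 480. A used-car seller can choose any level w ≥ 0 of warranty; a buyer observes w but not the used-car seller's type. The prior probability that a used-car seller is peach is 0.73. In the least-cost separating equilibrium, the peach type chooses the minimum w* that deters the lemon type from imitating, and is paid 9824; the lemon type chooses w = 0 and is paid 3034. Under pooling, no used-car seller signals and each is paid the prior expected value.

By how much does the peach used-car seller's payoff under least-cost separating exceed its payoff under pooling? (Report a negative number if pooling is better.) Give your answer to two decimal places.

-543.20

Least-cost separating signal: w* solves 3034 = 9824 − 480·w*, so w* = (9824 − 3034)/480 ≈ 14.1458.
Peach type's separating payoff: 9824 − 168 × w* = 9824 − 168 × (9824 − 3034)/480 = 9824 − 1140720/480 = 7447.5.
Pooling payoff: 0.73 × 9824 + 0.27 × 3034 = 7990.7.
Difference: 7447.5 − 7990.7 = -543.20.
The peach type would prefer the pooling outcome.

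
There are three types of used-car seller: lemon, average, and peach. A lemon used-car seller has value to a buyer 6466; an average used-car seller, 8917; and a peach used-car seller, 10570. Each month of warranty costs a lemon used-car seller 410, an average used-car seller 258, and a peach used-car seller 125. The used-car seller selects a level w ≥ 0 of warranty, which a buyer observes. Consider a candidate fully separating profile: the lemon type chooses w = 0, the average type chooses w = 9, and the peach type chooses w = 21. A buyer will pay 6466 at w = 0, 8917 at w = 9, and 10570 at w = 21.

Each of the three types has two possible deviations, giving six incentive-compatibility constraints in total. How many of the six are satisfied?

Average (own payoff 8917 − 258×9 = 6595): to w=0 gives 6466 → no gain ✓; to w=21 gives 10570 − 258×21 = 5152 → no gain ✓.
Lemon (own payoff 6466): to w=9 gives 8917 − 410×9 = 5227 → no gain ✓; to w=21 gives 10570 − 410×21 = 1960 → no gain ✓.
Peach (own payoff 10570 − 125×21 = 7945): to w=0 gives 6466 → no gain ✓; to w=9 gives 8917 − 125×9 = 7792 → no gain ✓.
6 of the 6 constraints hold; this profile is a separating equilibrium.

6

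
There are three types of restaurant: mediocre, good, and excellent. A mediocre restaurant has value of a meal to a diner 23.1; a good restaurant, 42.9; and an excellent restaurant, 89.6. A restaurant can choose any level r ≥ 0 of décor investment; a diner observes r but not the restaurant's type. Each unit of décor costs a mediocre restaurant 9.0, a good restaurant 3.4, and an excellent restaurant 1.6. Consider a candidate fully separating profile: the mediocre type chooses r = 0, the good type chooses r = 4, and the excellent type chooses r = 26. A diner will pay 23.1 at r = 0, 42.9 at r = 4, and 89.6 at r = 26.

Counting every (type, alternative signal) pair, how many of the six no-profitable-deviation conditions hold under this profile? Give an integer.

6

Good (own payoff 42.9 − 3.4×4 = 29.3): to r=0 gives 23.1 → no gain ✓; to r=26 gives 89.6 − 3.4×26 = 1.2 → no gain ✓.
Mediocre (own payoff 23.1): to r=4 gives 42.9 − 9.0×4 = 6.9 → no gain ✓; to r=26 gives 89.6 − 9.0×26 = -144.4 → no gain ✓.
Excellent (own payoff 89.6 − 1.6×26 = 48): to r=0 gives 23.1 → no gain ✓; to r=4 gives 42.9 − 1.6×4 = 36.5 → no gain ✓.
6 of the 6 constraints hold; this profile is a separating equilibrium.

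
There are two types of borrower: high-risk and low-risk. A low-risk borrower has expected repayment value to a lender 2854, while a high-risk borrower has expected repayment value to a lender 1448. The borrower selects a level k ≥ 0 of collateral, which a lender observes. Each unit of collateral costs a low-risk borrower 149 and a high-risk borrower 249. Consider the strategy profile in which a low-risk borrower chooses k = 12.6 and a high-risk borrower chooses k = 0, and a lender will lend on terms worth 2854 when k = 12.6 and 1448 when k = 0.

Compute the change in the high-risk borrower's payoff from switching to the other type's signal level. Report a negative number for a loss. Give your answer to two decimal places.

-1731.40

Playing k = 0 the high-risk borrower receives 1448.
Deviating to k = 12.6 brings payment 2854 at cost 249 × 12.6 = 3137.4, netting -283.4.
Gain from deviating: -283.4 − 1448 = -1731.40.
The gain is negative, so the high-risk type's incentive-compatibility constraint is satisfied.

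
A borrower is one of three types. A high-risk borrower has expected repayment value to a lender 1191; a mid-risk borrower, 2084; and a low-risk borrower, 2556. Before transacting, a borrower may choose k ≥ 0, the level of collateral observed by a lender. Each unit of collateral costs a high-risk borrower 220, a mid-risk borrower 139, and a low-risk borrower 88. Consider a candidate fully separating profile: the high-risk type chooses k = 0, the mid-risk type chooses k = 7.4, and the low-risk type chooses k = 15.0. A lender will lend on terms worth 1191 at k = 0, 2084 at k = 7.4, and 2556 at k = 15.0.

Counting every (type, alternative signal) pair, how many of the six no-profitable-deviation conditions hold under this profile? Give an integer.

4

High-risk (own payoff 1191): to k=7.4 gives 2084 − 220×7.4 = 456 → no gain ✓; to k=15.0 gives 2556 − 220×15.0 = -744 → no gain ✓.
Low-risk (own payoff 2556 − 88×15.0 = 1236): to k=0 gives 1191 → no gain ✓; to k=7.4 gives 2084 − 88×7.4 = 1432.8 → profitable ✗.
Mid-risk (own payoff 2084 − 139×7.4 = 1055.4): to k=0 gives 1191 → profitable ✗; to k=15.0 gives 2556 − 139×15.0 = 471 → no gain ✓.
4 of the 6 constraints hold; not an equilibrium.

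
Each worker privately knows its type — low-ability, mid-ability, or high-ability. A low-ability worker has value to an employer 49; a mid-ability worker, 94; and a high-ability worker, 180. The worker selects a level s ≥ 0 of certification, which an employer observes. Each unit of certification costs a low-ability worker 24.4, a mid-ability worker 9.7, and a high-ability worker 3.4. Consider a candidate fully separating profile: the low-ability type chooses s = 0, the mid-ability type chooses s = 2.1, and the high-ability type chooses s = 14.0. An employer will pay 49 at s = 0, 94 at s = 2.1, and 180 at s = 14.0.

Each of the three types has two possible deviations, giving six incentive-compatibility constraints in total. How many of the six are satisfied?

6

Low-ability (own payoff 49): to s=2.1 gives 94 − 24.4×2.1 = 42.76 → no gain ✓; to s=14.0 gives 180 − 24.4×14.0 = -161.6 → no gain ✓.
High-ability (own payoff 180 − 3.4×14.0 = 132.4): to s=0 gives 49 → no gain ✓; to s=2.1 gives 94 − 3.4×2.1 = 86.86 → no gain ✓.
Mid-ability (own payoff 94 − 9.7×2.1 = 73.63): to s=0 gives 49 → no gain ✓; to s=14.0 gives 180 − 9.7×14.0 = 44.2 → no gain ✓.
6 of the 6 constraints hold; this profile is a separating equilibrium.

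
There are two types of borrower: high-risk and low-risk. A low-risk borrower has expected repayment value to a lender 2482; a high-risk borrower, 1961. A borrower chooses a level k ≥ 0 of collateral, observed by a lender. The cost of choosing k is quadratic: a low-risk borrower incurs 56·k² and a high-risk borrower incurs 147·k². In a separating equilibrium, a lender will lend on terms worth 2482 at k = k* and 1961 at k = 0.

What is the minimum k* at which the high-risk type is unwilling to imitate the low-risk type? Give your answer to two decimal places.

The high-risk type at k = 0 receives 1961; imitating at k* yields 2482 − 147·k*².
Indifference: 1961 = 2482 − 147·k*², so k*² = (2482 − 1961) / 147 ≈ 3.5442.
k* = √3.5442 ≈ 1.88.

1.88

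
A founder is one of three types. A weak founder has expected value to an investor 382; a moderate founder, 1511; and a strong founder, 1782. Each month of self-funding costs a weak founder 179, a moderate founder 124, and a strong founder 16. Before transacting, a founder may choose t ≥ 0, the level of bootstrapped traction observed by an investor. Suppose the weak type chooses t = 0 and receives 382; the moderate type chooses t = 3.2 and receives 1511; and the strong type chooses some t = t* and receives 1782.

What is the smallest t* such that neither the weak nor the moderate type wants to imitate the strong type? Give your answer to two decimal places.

7.82

Moderate type (on-path payoff 1511 − 124×3.2 = 1114.2) won't mimic when 1114.2 ≥ 1782 − 124·t*, i.e. t* ≥ 5.39.
Weak type (on-path payoff 382) won't mimic when 382 ≥ 1782 − 179·t*, i.e. t* ≥ 7.82.
Both must hold, so t* = max(7.82, 5.39) = 7.82. The weak type's constraint binds.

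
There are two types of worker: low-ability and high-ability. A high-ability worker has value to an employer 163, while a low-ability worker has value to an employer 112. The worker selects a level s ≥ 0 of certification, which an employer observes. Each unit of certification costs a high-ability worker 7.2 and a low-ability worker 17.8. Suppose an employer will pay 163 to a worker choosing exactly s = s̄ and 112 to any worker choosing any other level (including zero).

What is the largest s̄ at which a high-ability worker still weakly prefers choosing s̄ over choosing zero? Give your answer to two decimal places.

7.08

Choosing s̄ yields the high-ability type 163 − 7.2·s̄; choosing zero yields 112.
The high-ability type is indifferent at 163 − 7.2·s̄ = 112, i.e. s̄ = (163 − 112) / 7.2 ≈ 7.08.
For any s̄ above 7.08 the high-ability type would rather pool at zero, so separation collapses.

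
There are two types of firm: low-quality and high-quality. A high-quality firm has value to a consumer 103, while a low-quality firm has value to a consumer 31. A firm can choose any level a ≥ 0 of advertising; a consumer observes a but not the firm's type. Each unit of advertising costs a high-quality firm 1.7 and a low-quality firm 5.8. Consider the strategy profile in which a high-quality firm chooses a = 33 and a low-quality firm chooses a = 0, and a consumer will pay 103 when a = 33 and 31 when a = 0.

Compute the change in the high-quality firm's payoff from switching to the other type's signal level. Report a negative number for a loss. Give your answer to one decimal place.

-15.9

Playing a = 33 the high-quality firm receives 103 − 1.7 × 33 = 46.9.
Deviating to a = 0 yields 31 instead.
Gain from deviating: 31 − 46.9 = -15.9.
The gain is negative, so the high-quality type's incentive-compatibility constraint is satisfied.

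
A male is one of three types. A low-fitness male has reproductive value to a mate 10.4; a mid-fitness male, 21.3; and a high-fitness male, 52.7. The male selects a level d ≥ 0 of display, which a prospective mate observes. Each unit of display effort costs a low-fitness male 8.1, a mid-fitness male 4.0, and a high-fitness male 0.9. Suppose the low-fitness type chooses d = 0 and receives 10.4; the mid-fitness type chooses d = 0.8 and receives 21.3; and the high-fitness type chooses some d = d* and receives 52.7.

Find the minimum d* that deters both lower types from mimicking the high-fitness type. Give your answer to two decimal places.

8.65

Low-fitness type (on-path payoff 10.4) won't mimic when 10.4 ≥ 52.7 − 8.1·d*, i.e. d* ≥ 5.22.
Mid-fitness type (on-path payoff 21.3 − 4.0×0.8 = 18.1) won't mimic when 18.1 ≥ 52.7 − 4.0·d*, i.e. d* ≥ 8.65.
Both must hold, so d* = max(5.22, 8.65) = 8.65. The mid-fitness type's constraint binds.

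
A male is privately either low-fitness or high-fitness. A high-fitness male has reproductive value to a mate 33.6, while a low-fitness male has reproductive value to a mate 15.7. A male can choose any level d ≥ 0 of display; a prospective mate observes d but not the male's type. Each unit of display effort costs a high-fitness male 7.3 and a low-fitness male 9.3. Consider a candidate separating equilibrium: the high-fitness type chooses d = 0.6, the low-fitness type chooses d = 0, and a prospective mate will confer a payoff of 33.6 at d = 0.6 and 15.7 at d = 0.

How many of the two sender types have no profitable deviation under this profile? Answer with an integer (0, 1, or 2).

High-fitness type: signal → 33.6 − 7.3 × 0.6 = 29.22; deviate to 0 → 15.7. IC holds (29.22 ≥ 15.7).
Low-fitness type: stay at 0 → 15.7; mimic → 33.6 − 9.3 × 0.6 = 28.02. IC fails (15.7 < 28.02).
1 of 2 constraints hold, so this profile is not an equilibrium.

1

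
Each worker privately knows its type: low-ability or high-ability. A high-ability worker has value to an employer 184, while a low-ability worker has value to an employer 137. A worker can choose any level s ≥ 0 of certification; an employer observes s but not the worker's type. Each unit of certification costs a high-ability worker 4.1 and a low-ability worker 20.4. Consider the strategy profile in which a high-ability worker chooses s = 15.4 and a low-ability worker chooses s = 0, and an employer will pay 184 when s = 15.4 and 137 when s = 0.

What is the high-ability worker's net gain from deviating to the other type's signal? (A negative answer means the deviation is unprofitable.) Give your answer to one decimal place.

Playing s = 15.4 the high-ability worker receives 184 − 4.1 × 15.4 = 120.86.
Deviating to s = 0 yields 137 instead.
Gain from deviating: 137 − 120.86 = 16.14, i.e. 16.1 to one decimal place.
The gain is positive, so the high-ability type's incentive-compatibility constraint is violated — this profile is not a separating equilibrium.

16.1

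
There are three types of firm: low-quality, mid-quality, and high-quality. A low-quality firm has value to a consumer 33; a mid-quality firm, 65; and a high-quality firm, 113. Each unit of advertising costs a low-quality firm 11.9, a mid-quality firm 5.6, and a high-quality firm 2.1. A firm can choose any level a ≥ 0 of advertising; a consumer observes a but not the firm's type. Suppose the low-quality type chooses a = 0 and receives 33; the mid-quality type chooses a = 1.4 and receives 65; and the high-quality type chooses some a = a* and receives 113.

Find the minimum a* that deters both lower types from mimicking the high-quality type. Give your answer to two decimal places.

Mid-quality type (on-path payoff 65 − 5.6×1.4 = 57.16) won't mimic when 57.16 ≥ 113 − 5.6·a*, i.e. a* ≥ 9.97.
Low-quality type (on-path payoff 33) won't mimic when 33 ≥ 113 − 11.9·a*, i.e. a* ≥ 6.72.
Both must hold, so a* = max(6.72, 9.97) = 9.97. The mid-quality type's constraint binds.

9.97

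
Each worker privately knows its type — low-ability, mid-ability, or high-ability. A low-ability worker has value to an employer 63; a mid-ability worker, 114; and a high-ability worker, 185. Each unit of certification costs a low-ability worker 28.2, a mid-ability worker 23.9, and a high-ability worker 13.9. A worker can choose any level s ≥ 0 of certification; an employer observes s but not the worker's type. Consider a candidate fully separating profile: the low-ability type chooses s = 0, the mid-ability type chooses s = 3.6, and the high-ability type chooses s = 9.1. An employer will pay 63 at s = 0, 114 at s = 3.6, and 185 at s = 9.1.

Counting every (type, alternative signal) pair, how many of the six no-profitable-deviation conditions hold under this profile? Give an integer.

3

Low-ability (own payoff 63): to s=3.6 gives 114 − 28.2×3.6 = 12.48 → no gain ✓; to s=9.1 gives 185 − 28.2×9.1 = -71.62 → no gain ✓.
High-ability (own payoff 185 − 13.9×9.1 = 58.51): to s=0 gives 63 → profitable ✗; to s=3.6 gives 114 − 13.9×3.6 = 63.96 → profitable ✗.
Mid-ability (own payoff 114 − 23.9×3.6 = 27.96): to s=0 gives 63 → profitable ✗; to s=9.1 gives 185 − 23.9×9.1 = -32.49 → no gain ✓.
3 of the 6 constraints hold; not an equilibrium.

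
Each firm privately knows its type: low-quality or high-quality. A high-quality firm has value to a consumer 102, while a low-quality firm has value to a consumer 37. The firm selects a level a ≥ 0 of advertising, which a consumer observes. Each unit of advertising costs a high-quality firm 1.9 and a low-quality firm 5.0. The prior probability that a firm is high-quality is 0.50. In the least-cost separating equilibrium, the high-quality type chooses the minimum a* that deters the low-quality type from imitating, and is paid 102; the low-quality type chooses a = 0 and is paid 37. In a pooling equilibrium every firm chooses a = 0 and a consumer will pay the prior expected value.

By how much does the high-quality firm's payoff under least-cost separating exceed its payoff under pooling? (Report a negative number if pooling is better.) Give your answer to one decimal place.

Least-cost separating signal: a* solves 37 = 102 − 5.0·a*, so a* = (102 − 37)/5.0 = 13.
High-quality type's separating payoff: 102 − 1.9 × a* = 102 − 1.9 × (102 − 37)/5.0 = 102 − 123.5/5.0 = 77.3.
Pooling payoff: 0.50 × 102 + 0.50 × 37 = 69.5.
Difference: 77.3 − 69.5 = 7.8.
The high-quality type prefers to separate.

7.8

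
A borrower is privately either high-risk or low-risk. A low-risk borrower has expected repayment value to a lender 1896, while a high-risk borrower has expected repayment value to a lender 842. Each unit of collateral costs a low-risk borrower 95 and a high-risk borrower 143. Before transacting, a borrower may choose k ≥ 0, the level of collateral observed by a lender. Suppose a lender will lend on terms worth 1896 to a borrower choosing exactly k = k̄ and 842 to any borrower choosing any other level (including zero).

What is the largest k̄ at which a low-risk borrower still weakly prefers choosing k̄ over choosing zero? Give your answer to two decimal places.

11.09

Choosing k̄ yields the low-risk type 1896 − 95·k̄; choosing zero yields 842.
The low-risk type is indifferent at 1896 − 95·k̄ = 842, i.e. k̄ = (1896 − 842) / 95 ≈ 11.09.
For any k̄ above 11.09 the low-risk type would rather pool at zero, so separation collapses.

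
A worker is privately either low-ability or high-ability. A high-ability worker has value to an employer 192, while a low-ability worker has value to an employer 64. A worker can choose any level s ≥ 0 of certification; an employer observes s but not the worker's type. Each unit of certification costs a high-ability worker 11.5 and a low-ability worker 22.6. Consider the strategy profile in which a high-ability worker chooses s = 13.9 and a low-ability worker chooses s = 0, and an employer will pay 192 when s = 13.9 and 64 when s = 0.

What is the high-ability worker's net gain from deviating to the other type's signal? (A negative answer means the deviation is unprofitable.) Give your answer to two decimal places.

Playing s = 13.9 the high-ability worker receives 192 − 11.5 × 13.9 = 32.15.
Deviating to s = 0 yields 64 instead.
Gain from deviating: 64 − 32.15 = 31.85.
The gain is positive, so the high-ability type's incentive-compatibility constraint is violated — this profile is not a separating equilibrium.

31.85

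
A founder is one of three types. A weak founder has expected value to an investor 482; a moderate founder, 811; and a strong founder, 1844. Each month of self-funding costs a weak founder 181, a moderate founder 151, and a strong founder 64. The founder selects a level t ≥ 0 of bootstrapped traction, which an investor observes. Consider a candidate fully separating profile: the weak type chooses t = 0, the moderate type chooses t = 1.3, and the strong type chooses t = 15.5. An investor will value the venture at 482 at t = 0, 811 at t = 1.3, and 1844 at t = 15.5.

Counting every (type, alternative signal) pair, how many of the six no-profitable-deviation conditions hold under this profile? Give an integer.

Moderate (own payoff 811 − 151×1.3 = 614.7): to t=0 gives 482 → no gain ✓; to t=15.5 gives 1844 − 151×15.5 = -496.5 → no gain ✓.
Strong (own payoff 1844 − 64×15.5 = 852): to t=0 gives 482 → no gain ✓; to t=1.3 gives 811 − 64×1.3 = 727.8 → no gain ✓.
Weak (own payoff 482): to t=1.3 gives 811 − 181×1.3 = 575.7 → profitable ✗; to t=15.5 gives 1844 − 181×15.5 = -961.5 → no gain ✓.
5 of the 6 constraints hold; not an equilibrium.

5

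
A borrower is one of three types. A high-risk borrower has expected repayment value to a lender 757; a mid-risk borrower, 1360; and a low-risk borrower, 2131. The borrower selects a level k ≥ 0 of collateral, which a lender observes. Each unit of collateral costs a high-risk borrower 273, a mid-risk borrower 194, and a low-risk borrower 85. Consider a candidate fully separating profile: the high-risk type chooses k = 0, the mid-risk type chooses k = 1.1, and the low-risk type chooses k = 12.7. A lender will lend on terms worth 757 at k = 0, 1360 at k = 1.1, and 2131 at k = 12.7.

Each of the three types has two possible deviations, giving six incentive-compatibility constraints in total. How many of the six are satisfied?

4

Low-risk (own payoff 2131 − 85×12.7 = 1051.5): to k=0 gives 757 → no gain ✓; to k=1.1 gives 1360 − 85×1.1 = 1266.5 → profitable ✗.
Mid-risk (own payoff 1360 − 194×1.1 = 1146.6): to k=0 gives 757 → no gain ✓; to k=12.7 gives 2131 − 194×12.7 = -332.8 → no gain ✓.
High-risk (own payoff 757): to k=1.1 gives 1360 − 273×1.1 = 1059.7 → profitable ✗; to k=12.7 gives 2131 − 273×12.7 = -1336.1 → no gain ✓.
4 of the 6 constraints hold; not an equilibrium.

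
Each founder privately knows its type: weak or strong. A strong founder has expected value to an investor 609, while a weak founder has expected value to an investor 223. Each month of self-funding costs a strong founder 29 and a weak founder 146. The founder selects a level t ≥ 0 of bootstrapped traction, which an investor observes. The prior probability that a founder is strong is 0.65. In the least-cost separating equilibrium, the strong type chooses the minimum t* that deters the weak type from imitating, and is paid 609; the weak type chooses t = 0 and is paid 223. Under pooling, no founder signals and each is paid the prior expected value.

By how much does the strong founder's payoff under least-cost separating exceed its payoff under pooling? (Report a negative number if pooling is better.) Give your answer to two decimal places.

58.43

Least-cost separating signal: t* solves 223 = 609 − 146·t*, so t* = (609 − 223)/146 ≈ 2.6438.
Strong type's separating payoff: 609 − 29 × t* = 609 − 29 × (609 − 223)/146 = 609 − 11194/146 ≈ 532.3288.
Pooling payoff: 0.65 × 609 + 0.35 × 223 = 473.9.
Difference: 532.3288 − 473.9 = 58.4288, i.e. 58.43 to two decimal places.
The strong type prefers to separate.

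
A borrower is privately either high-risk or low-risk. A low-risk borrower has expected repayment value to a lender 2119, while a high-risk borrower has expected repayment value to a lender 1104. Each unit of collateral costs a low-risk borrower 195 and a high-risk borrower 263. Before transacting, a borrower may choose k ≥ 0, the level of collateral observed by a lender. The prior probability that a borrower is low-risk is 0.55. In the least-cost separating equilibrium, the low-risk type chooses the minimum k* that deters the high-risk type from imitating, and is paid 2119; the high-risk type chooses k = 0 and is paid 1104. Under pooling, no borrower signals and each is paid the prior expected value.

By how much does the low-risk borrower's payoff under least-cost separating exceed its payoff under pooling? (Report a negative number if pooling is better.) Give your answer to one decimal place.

-295.8

Least-cost separating signal: k* solves 1104 = 2119 − 263·k*, so k* = (2119 − 1104)/263 ≈ 3.8593.
Low-risk type's separating payoff: 2119 − 195 × k* = 2119 − 195 × (2119 − 1104)/263 = 2119 − 197925/263 ≈ 1366.433.
Pooling payoff: 0.55 × 2119 + 0.45 × 1104 = 1662.25.
Difference: 1366.433 − 1662.25 = -295.817, i.e. -295.8 to one decimal place.
The low-risk type would prefer the pooling outcome.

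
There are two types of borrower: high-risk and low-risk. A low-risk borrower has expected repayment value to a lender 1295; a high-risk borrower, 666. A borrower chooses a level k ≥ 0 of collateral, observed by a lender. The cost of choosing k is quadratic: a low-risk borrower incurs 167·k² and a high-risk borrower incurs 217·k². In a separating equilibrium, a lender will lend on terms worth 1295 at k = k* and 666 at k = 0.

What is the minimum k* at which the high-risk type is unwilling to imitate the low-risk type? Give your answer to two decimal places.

The high-risk type at k = 0 receives 666; imitating at k* yields 1295 − 217·k*².
Indifference: 666 = 1295 − 217·k*², so k*² = (1295 − 666) / 217 ≈ 2.8986.
k* = √2.8986 ≈ 1.70.

1.70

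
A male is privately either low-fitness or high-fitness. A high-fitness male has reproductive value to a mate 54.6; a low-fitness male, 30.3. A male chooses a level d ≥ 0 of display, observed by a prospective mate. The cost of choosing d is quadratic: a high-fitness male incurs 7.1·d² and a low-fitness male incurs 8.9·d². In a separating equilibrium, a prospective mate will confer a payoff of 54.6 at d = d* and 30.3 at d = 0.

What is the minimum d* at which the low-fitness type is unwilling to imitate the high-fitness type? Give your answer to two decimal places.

1.65

The low-fitness type at d = 0 receives 30.3; imitating at d* yields 54.6 − 8.9·d*².
Indifference: 30.3 = 54.6 − 8.9·d*², so d*² = (54.6 − 30.3) / 8.9 ≈ 2.7303.
d* = √2.7303 ≈ 1.65.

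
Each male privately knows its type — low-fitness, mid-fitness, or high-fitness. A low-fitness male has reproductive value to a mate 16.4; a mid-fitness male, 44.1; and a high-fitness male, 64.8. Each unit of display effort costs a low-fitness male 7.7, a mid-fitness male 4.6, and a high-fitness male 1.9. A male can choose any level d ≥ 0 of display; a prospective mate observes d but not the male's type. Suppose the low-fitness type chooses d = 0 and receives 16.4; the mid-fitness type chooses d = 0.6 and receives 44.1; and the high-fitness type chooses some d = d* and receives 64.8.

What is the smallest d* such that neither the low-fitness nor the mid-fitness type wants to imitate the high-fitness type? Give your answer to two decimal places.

6.29

Mid-fitness type (on-path payoff 44.1 − 4.6×0.6 = 41.34) won't mimic when 41.34 ≥ 64.8 − 4.6·d*, i.e. d* ≥ 5.10.
Low-fitness type (on-path payoff 16.4) won't mimic when 16.4 ≥ 64.8 − 7.7·d*, i.e. d* ≥ 6.29.
Both must hold, so d* = max(6.29, 5.10) = 6.29. The low-fitness type's constraint binds.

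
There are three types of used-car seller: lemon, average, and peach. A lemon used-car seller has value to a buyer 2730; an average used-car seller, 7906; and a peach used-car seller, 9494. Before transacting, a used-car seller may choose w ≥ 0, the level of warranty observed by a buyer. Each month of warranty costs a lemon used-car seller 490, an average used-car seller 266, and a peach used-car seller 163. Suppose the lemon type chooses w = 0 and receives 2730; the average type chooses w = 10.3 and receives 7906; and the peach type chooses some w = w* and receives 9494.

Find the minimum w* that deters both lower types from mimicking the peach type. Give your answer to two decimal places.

16.27

Average type (on-path payoff 7906 − 266×10.3 = 5166.2) won't mimic when 5166.2 ≥ 9494 − 266·w*, i.e. w* ≥ 16.27.
Lemon type (on-path payoff 2730) won't mimic when 2730 ≥ 9494 − 490·w*, i.e. w* ≥ 13.80.
Both must hold, so w* = max(13.80, 16.27) = 16.27. The average type's constraint binds.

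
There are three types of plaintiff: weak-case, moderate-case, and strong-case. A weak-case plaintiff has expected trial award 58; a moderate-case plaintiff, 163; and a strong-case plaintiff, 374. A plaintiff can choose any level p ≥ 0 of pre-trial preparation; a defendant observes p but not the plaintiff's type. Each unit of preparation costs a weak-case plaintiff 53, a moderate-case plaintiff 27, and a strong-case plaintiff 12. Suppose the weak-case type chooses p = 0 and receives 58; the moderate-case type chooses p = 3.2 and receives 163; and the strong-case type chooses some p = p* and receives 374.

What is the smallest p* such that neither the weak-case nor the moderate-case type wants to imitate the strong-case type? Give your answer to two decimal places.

11.01

Weak-case type (on-path payoff 58) won't mimic when 58 ≥ 374 − 53·p*, i.e. p* ≥ 5.96.
Moderate-case type (on-path payoff 163 − 27×3.2 = 76.6) won't mimic when 76.6 ≥ 374 − 27·p*, i.e. p* ≥ 11.01.
Both must hold, so p* = max(5.96, 11.01) = 11.01. The moderate-case type's constraint binds.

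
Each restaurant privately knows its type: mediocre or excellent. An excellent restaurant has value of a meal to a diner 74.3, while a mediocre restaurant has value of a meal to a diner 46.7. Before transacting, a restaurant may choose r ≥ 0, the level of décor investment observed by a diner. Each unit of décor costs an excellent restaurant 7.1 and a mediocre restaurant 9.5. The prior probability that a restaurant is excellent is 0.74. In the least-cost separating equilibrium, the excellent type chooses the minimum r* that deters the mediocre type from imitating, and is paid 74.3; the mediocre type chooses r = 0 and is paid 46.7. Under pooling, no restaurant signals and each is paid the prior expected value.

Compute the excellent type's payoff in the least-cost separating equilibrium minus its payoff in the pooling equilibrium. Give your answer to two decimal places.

Least-cost separating signal: r* solves 46.7 = 74.3 − 9.5·r*, so r* = (74.3 − 46.7)/9.5 ≈ 2.9053.
Excellent type's separating payoff: 74.3 − 7.1 × r* = 74.3 − 7.1 × (74.3 − 46.7)/9.5 = 74.3 − 195.96/9.5 ≈ 53.6726.
Pooling payoff: 0.74 × 74.3 + 0.26 × 46.7 = 67.124.
Difference: 53.6726 − 67.124 = -13.4514, i.e. -13.45 to two decimal places.
The excellent type would prefer the pooling outcome.

-13.45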